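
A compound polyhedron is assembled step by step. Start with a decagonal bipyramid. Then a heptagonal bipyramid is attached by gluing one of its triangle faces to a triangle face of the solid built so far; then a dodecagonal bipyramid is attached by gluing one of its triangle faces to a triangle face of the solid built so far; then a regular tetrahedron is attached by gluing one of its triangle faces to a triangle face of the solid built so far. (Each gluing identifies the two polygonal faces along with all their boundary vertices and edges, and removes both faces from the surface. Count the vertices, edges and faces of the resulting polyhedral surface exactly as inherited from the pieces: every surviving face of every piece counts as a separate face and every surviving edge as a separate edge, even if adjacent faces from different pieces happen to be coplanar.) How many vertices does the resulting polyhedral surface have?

30

A decagonal bipyramid: V=12, E=30, F=20.
Attach a heptagonal bipyramid (V=9, E=21, F=14) along a 3-gon: merge 3 vertices and 3 edges, delete both glued faces → V=18, E=48, F=32.
Attach a dodecagonal bipyramid (V=14, E=36, F=24) along a 3-gon: merge 3 vertices and 3 edges, delete both glued faces → V=29, E=81, F=54.
Attach a regular tetrahedron (V=4, E=6, F=4) along a 3-gon: merge 3 vertices and 3 edges, delete both glued faces → V=30, E=84, F=56.
Check: V − E + F = 30 − 84 + 56 = 2.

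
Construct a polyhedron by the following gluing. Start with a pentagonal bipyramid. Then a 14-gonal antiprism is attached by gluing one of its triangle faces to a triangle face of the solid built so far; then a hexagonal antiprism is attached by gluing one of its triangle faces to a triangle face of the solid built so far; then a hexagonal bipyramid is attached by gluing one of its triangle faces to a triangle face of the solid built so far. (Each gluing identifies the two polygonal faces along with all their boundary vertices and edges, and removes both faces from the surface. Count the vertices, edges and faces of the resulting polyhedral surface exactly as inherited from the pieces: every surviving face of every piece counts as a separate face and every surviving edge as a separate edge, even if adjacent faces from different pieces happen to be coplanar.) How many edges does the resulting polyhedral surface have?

A pentagonal bipyramid: V=7, E=15, F=10.
Attach a 14-gonal antiprism (V=28, E=56, F=30) along a 3-gon: merge 3 vertices and 3 edges, delete both glued faces → V=32, E=68, F=38.
Attach a hexagonal antiprism (V=12, E=24, F=14) along a 3-gon: merge 3 vertices and 3 edges, delete both glued faces → V=41, E=89, F=50.
Attach a hexagonal bipyramid (V=8, E=18, F=12) along a 3-gon: merge 3 vertices and 3 edges, delete both glued faces → V=46, E=104, F=60.
Check: V − E + F = 46 − 104 + 60 = 2.

104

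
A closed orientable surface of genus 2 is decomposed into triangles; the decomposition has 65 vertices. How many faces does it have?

134

χ = 2 − 2·2 = -2, and every face is a triangle so 3F = 2E.
V − E + F = -2 with E = 3F/2 gives 65 − (3/2 − 1)·F = -2, so F = 134 and E = 201.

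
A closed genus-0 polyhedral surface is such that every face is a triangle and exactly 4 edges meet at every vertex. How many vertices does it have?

6

Each face has 3 edges and each edge borders two faces, so 2E = 3F.
Each vertex has degree 4, so 4V = 2E and hence V = 3F/4.
Euler: V − E + F = 2 ⇒ (3F/4) − (3F/2) + F = 2.
Multiply by 8: (6 − 12 + 8)F = 16, i.e. 2F = 16.
So F = 8, E = 3·8/2 = 12, V = 3·8/4 = 6.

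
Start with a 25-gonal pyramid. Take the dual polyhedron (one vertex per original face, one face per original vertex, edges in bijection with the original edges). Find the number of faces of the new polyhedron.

26

The base solid has V = 26, E = 50, F = 26.
The dual swaps V and F and preserves E: V′ = F = 26, E′ = E = 50, F′ = V = 26.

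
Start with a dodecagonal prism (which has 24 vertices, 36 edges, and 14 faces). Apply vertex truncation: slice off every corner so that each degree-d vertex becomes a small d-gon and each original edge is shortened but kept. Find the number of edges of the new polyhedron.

Truncation replaces each original edge-end by a new vertex, so V′ = 2E = 72.
Each original edge survives, and each old vertex of degree d contributes d new edges; summing degrees gives Σd = 2E, so E′ = E + 2E = 3E = 108.
Each original face survives and each original vertex becomes one new face: F′ = F + V = 38.

108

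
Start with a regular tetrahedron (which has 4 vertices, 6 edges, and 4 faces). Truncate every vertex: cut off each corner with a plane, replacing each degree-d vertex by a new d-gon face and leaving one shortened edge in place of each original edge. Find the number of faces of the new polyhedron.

8

Truncation replaces each original edge-end by a new vertex, so V′ = 2E = 12.
Each original edge survives, and each old vertex of degree d contributes d new edges; summing degrees gives Σd = 2E, so E′ = E + 2E = 3E = 18.
Each original face survives and each original vertex becomes one new face: F′ = F + V = 8.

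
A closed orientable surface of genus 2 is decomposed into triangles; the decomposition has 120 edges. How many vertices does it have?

38

χ = 2 − 2·2 = -2, and every face is a triangle so 3F = 2E.
F = 2E/3 = 80. Then V = -2 + E − F = -2 + 120 − 80 = 38.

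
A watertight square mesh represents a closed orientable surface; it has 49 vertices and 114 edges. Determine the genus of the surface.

Every face is a square and each edge borders two faces, so 4F = 2·114, giving F = 57.
χ = V − E + F = 49 − 114 + 57 = -8.
For a closed orientable surface χ = 2 − 2g, so g = (2 − (-8))/2 = 5.

5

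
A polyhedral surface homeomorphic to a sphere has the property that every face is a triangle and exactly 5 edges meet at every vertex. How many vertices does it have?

Each face has 3 edges and each edge borders two faces, so 2E = 3F.
Each vertex has degree 5, so 5V = 2E and hence V = 3F/5.
Euler: V − E + F = 2 ⇒ (3F/5) − (3F/2) + F = 2.
Multiply by 10: (6 − 15 + 10)F = 20, i.e. 1F = 20.
So F = 20, E = 3·20/2 = 30, V = 3·20/5 = 12.

12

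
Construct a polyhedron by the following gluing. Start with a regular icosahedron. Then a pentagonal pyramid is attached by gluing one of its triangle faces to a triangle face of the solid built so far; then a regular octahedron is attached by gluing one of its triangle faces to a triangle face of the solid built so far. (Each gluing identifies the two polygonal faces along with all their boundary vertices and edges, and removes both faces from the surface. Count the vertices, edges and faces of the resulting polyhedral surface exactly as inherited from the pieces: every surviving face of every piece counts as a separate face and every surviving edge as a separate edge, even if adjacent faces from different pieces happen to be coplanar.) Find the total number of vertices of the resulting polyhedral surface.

18

A regular icosahedron: V=12, E=30, F=20.
Attach a pentagonal pyramid (V=6, E=10, F=6) along a 3-gon: merge 3 vertices and 3 edges, delete both glued faces → V=15, E=37, F=24.
Attach a regular octahedron (V=6, E=12, F=8) along a 3-gon: merge 3 vertices and 3 edges, delete both glued faces → V=18, E=46, F=30.
Check: V − E + F = 18 − 46 + 30 = 2.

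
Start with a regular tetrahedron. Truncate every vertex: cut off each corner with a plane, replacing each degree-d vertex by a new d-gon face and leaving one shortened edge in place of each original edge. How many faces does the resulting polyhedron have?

8

The base solid has V = 4, E = 6, F = 4.
Truncation replaces each original edge-end by a new vertex, so V′ = 2E = 12.
Each original edge survives, and each old vertex of degree d contributes d new edges; summing degrees gives Σd = 2E, so E′ = E + 2E = 3E = 18.
Each original face survives and each original vertex becomes one new face: F′ = F + V = 8.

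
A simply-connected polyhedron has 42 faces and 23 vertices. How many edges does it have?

63

Here V − E + F = 2.
E = V + F − (2) = 23 + 42 − (2) = 63.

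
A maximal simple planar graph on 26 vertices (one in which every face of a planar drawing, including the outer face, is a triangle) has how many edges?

In a plane triangulation 3F = 2E and V − E + F = 2, so E = 3V − 6 = 3·26 − 6 = 72.

72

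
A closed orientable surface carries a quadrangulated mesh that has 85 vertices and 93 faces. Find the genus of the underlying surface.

Every face is a square, so 2E = 4·93 = 372, giving E = 186.
χ = V − E + F = 85 − 186 + 93 = -8.
For a closed orientable surface χ = 2 − 2g, so g = (2 − (-8))/2 = 5.

5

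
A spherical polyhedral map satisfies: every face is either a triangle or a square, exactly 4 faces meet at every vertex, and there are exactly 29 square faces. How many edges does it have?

70

Let x be the number of triangles; then F = 29 + x.
Edge–face incidences: 2E = 4·29 + 3·x = 116 + 3x.
Every vertex has degree 4, so 4V = 2E.
Euler: V − E + F = 2 ⇒ (2E)/4 − E + (29 + x) = 2.
Multiply by 8: 2·(2E) − 4·(2E) + 8·(29 + x) = 16, i.e. 232 + 8x − 2·(116 + 3x) = 16.
Collecting terms: 2x = 16, so x = 8.
Then 2E = 116 + 3·8 = 140, so E = 70, V = 2E/4 = 35, F = 29 + 8 = 37.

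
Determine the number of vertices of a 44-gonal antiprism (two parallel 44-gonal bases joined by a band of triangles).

88

An antiprism on an n-gon has two n-gon caps and 2n triangles: V = 2·44 = 88, E = 4·44 = 176, F = 2·44 + 2 = 90.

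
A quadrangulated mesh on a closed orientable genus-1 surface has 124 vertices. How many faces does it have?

χ = 2 − 2·1 = 0, and every face is a square so 4F = 2E.
V − E + F = 0 with E = 4F/2 gives 124 − (4/2 − 1)·F = 0, so F = 124 and E = 248.

124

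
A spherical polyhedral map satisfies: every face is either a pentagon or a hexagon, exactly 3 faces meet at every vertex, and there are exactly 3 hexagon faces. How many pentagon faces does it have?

Let x be the number of pentagons; then F = 3 + x.
Edge–face incidences: 2E = 6·3 + 5·x = 18 + 5x.
Every vertex has degree 3, so 3V = 2E.
Euler: V − E + F = 2 ⇒ (2E)/3 − E + (3 + x) = 2.
Multiply by 6: 2·(2E) − 3·(2E) + 6·(3 + x) = 12, i.e. 18 + 6x − (18 + 5x) = 12.
Collecting terms: x = 12.
Then 2E = 18 + 5·12 = 78, so E = 39, V = 2E/3 = 26, F = 3 + 12 = 15.

12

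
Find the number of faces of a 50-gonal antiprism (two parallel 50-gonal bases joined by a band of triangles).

102

An antiprism on an n-gon has two n-gon caps and 2n triangles: V = 2·50 = 100, E = 4·50 = 200, F = 2·50 + 2 = 102.
Check: V − E + F = 100 − 200 + 102 = 2.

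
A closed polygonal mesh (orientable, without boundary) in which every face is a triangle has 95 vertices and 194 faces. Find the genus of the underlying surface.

2

Every face is a triangle, so 2E = 3·194 = 582, giving E = 291.
χ = V − E + F = 95 − 291 + 194 = -2.
For a closed orientable surface χ = 2 − 2g, so g = (2 − (-2))/2 = 2.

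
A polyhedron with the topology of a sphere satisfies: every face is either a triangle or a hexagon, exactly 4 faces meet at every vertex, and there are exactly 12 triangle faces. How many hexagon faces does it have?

2

Let x be the number of hexagons; then F = 12 + x.
Edge–face incidences: 2E = 3·12 + 6·x = 36 + 6x.
Every vertex has degree 4, so 4V = 2E.
Euler: V − E + F = 2 ⇒ (2E)/4 − E + (12 + x) = 2.
Multiply by 8: 2·(2E) − 4·(2E) + 8·(12 + x) = 16, i.e. 96 + 8x − 2·(36 + 6x) = 16.
Collecting terms: −4x + 24 = 16, so −4x = −8, so x = 2.
Then 2E = 36 + 6·2 = 48, so E = 24, V = 2E/4 = 12, F = 12 + 2 = 14.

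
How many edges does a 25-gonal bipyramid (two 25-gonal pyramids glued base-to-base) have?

A bipyramid over an n-gon has 2n triangular faces and n + 2 vertices: V = 25 + 2 = 27, E = 3·25 = 75, F = 2·25 = 50.

75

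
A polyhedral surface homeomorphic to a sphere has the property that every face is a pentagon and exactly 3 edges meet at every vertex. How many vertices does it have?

Each face has 5 edges and each edge borders two faces, so 2E = 5F.
Each vertex has degree 3, so 3V = 2E and hence V = 5F/3.
Euler: V − E + F = 2 ⇒ (5F/3) − (5F/2) + F = 2.
Multiply by 6: (10 − 15 + 6)F = 12, i.e. 1F = 12.
So F = 12, E = 5·12/2 = 30, V = 5·12/3 = 20.

20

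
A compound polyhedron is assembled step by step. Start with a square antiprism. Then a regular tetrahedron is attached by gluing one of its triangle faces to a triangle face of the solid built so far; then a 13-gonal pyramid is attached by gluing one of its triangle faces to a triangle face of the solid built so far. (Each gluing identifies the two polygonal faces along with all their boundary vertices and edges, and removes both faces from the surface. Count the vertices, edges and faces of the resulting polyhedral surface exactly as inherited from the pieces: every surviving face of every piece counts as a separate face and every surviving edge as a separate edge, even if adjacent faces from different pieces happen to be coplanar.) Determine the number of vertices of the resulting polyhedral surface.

20

A square antiprism: V=8, E=16, F=10.
Attach a regular tetrahedron (V=4, E=6, F=4) along a 3-gon: merge 3 vertices and 3 edges, delete both glued faces → V=9, E=19, F=12.
Attach a 13-gonal pyramid (V=14, E=26, F=14) along a 3-gon: merge 3 vertices and 3 edges, delete both glued faces → V=20, E=42, F=24.
Check: V − E + F = 20 − 42 + 24 = 2.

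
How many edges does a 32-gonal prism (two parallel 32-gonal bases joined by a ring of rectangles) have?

A prism on an n-gon has two n-gon bases and n rectangular sides: V = 2·32 = 64, E = 3·32 = 96, F = 32 + 2 = 34.

96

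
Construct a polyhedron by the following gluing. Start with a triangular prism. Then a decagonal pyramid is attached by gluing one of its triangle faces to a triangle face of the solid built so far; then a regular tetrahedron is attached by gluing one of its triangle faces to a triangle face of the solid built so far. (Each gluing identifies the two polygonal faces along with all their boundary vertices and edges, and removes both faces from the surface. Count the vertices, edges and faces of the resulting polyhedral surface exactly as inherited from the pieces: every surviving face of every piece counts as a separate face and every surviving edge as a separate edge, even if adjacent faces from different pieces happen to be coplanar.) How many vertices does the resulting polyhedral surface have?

A triangular prism: V=6, E=9, F=5.
Attach a decagonal pyramid (V=11, E=20, F=11) along a 3-gon: merge 3 vertices and 3 edges, delete both glued faces → V=14, E=26, F=14.
Attach a regular tetrahedron (V=4, E=6, F=4) along a 3-gon: merge 3 vertices and 3 edges, delete both glued faces → V=15, E=29, F=16.
Check: V − E + F = 15 − 29 + 16 = 2.

15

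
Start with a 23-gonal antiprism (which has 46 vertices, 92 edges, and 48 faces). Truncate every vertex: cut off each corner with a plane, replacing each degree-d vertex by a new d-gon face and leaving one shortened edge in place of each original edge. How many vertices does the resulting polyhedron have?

184

Truncation replaces each original edge-end by a new vertex, so V′ = 2E = 184.
Each original edge survives, and each old vertex of degree d contributes d new edges; summing degrees gives Σd = 2E, so E′ = E + 2E = 3E = 276.
Each original face survives and each original vertex becomes one new face: F′ = F + V = 94.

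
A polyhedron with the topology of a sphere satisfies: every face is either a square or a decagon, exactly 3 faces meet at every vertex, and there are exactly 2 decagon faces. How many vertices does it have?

20

Let x be the number of squares; then F = 2 + x.
Edge–face incidences: 2E = 10·2 + 4·x = 20 + 4x.
Every vertex has degree 3, so 3V = 2E.
Euler: V − E + F = 2 ⇒ (2E)/3 − E + (2 + x) = 2.
Multiply by 6: 2·(2E) − 3·(2E) + 6·(2 + x) = 12, i.e. 12 + 6x − (20 + 4x) = 12.
Collecting terms: 2x − 8 = 12, so 2x = 20, so x = 10.
Then 2E = 20 + 4·10 = 60, so E = 30, V = 2E/3 = 20, F = 2 + 10 = 12.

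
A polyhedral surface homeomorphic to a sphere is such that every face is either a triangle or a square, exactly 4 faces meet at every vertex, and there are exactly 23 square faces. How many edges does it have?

Let x be the number of triangles; then F = 23 + x.
Edge–face incidences: 2E = 4·23 + 3·x = 92 + 3x.
Every vertex has degree 4, so 4V = 2E.
Euler: V − E + F = 2 ⇒ (2E)/4 − E + (23 + x) = 2.
Multiply by 8: 2·(2E) − 4·(2E) + 8·(23 + x) = 16, i.e. 184 + 8x − 2·(92 + 3x) = 16.
Collecting terms: 2x = 16, so x = 8.
Then 2E = 92 + 3·8 = 116, so E = 58, V = 2E/4 = 29, F = 23 + 8 = 31.

58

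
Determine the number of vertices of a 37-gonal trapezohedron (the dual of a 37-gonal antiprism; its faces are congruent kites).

The n-trapezohedron (dual of the n-antiprism) has V = 2·37 + 2 = 76, E = 4·37 = 148, F = 2·37 = 74.

76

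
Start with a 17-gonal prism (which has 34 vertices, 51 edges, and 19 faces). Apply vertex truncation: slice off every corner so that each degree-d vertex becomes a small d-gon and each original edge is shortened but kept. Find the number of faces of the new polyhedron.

Truncation replaces each original edge-end by a new vertex, so V′ = 2E = 102.
Each original edge survives, and each old vertex of degree d contributes d new edges; summing degrees gives Σd = 2E, so E′ = E + 2E = 3E = 153.
Each original face survives and each original vertex becomes one new face: F′ = F + V = 53.

53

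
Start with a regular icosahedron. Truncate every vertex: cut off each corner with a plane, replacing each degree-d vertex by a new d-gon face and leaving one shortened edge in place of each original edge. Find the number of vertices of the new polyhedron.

60

The base solid has V = 12, E = 30, F = 20.
Truncation replaces each original edge-end by a new vertex, so V′ = 2E = 60.
Each original edge survives, and each old vertex of degree d contributes d new edges; summing degrees gives Σd = 2E, so E′ = E + 2E = 3E = 90.
Each original face survives and each original vertex becomes one new face: F′ = F + V = 32.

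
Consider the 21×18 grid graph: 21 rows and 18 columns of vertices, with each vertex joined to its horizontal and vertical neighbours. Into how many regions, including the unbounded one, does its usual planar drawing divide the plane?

The grid has V = 21·18 = 378 vertices and E = 21·17 + 18·20 = 717 edges.
F = 2 − V + E = 2 − 378 + 717 = 341.

341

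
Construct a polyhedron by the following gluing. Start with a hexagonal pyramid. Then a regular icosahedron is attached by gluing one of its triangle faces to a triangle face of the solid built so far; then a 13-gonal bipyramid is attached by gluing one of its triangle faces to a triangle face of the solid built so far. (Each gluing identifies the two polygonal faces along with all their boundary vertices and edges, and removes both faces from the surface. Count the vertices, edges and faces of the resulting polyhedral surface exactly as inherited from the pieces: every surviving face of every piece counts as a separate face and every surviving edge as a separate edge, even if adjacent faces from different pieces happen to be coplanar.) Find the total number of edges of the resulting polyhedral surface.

A hexagonal pyramid: V=7, E=12, F=7.
Attach a regular icosahedron (V=12, E=30, F=20) along a 3-gon: merge 3 vertices and 3 edges, delete both glued faces → V=16, E=39, F=25.
Attach a 13-gonal bipyramid (V=15, E=39, F=26) along a 3-gon: merge 3 vertices and 3 edges, delete both glued faces → V=28, E=75, F=49.
Check: V − E + F = 28 − 75 + 49 = 2.

75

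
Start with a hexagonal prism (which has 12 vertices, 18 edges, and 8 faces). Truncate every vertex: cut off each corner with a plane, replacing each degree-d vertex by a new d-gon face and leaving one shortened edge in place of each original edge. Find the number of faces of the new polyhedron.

Truncation replaces each original edge-end by a new vertex, so V′ = 2E = 36.
Each original edge survives, and each old vertex of degree d contributes d new edges; summing degrees gives Σd = 2E, so E′ = E + 2E = 3E = 54.
Each original face survives and each original vertex becomes one new face: F′ = F + V = 20.

20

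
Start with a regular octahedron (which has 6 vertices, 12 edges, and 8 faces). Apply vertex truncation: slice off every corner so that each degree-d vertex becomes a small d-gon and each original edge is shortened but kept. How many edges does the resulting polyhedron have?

36

Truncation replaces each original edge-end by a new vertex, so V′ = 2E = 24.
Each original edge survives, and each old vertex of degree d contributes d new edges; summing degrees gives Σd = 2E, so E′ = E + 2E = 3E = 36.
Each original face survives and each original vertex becomes one new face: F′ = F + V = 14.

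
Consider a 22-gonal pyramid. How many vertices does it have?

23

A pyramid on an n-gon base has one n-gon and n triangles: V = 22 + 1 = 23, E = 2·22 = 44, F = 22 + 1 = 23.
Check: V − E + F = 23 − 44 + 23 = 2.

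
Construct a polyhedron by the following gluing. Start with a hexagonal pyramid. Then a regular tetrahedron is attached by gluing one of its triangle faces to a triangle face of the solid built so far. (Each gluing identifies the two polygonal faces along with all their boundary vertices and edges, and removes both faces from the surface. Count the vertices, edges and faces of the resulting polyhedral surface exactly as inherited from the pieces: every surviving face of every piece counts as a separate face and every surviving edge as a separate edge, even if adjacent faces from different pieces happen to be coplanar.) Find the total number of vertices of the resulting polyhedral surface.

8

A hexagonal pyramid: V=7, E=12, F=7.
Attach a regular tetrahedron (V=4, E=6, F=4) along a 3-gon: merge 3 vertices and 3 edges, delete both glued faces → V=8, E=15, F=9.
Check: V − E + F = 8 − 15 + 9 = 2.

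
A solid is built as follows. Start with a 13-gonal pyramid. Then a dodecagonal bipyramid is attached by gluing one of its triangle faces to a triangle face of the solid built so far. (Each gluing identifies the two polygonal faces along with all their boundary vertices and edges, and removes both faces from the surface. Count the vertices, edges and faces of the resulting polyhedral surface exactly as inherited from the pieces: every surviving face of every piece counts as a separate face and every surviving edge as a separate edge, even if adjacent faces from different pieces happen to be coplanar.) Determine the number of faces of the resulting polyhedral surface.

36

A 13-gonal pyramid: V=14, E=26, F=14.
Attach a dodecagonal bipyramid (V=14, E=36, F=24) along a 3-gon: merge 3 vertices and 3 edges, delete both glued faces → V=25, E=59, F=36.
Check: V − E + F = 25 − 59 + 36 = 2.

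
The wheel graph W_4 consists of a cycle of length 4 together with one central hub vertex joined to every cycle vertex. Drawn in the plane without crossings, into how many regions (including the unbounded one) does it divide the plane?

5

W_4 has V = 4 + 1 = 5 vertices and E = 2·4 = 8 edges.
By Euler's formula F = 2 − V + E = 2 − 5 + 8 = 5.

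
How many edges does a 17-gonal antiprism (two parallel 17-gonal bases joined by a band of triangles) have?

An antiprism on an n-gon has two n-gon caps and 2n triangles: V = 2·17 = 34, E = 4·17 = 68, F = 2·17 + 2 = 36.

68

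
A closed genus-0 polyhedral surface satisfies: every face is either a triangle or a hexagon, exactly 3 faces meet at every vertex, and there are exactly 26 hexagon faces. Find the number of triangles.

Let x be the number of triangles; then F = 26 + x.
Edge–face incidences: 2E = 6·26 + 3·x = 156 + 3x.
Every vertex has degree 3, so 3V = 2E.
Euler: V − E + F = 2 ⇒ (2E)/3 − E + (26 + x) = 2.
Multiply by 6: 2·(2E) − 3·(2E) + 6·(26 + x) = 12, i.e. 156 + 6x − (156 + 3x) = 12.
Collecting terms: 3x = 12, so x = 4.
Then 2E = 156 + 3·4 = 168, so E = 84, V = 2E/3 = 56, F = 26 + 4 = 30.

4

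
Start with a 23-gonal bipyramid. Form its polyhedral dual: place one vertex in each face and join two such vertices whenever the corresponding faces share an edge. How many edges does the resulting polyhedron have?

69

The base solid has V = 25, E = 69, F = 46.
The dual swaps V and F and preserves E: V′ = F = 46, E′ = E = 69, F′ = V = 25.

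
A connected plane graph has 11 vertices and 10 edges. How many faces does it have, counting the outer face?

Euler's formula for a connected plane graph: V − E + F = 2, so F = 2 − 11 + 10 = 1.

1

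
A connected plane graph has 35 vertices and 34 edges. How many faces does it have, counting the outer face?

Euler's formula for a connected plane graph: V − E + F = 2, so F = 2 − 35 + 34 = 1.

1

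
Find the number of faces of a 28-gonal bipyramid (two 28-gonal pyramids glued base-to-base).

A bipyramid over an n-gon has 2n triangular faces and n + 2 vertices: V = 28 + 2 = 30, E = 3·28 = 84, F = 2·28 = 56.
Check: V − E + F = 30 − 84 + 56 = 2.

56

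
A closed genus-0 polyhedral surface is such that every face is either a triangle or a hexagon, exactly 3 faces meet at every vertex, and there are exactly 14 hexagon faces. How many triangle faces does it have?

Let x be the number of triangles; then F = 14 + x.
Edge–face incidences: 2E = 6·14 + 3·x = 84 + 3x.
Every vertex has degree 3, so 3V = 2E.
Euler: V − E + F = 2 ⇒ (2E)/3 − E + (14 + x) = 2.
Multiply by 6: 2·(2E) − 3·(2E) + 6·(14 + x) = 12, i.e. 84 + 6x − (84 + 3x) = 12.
Collecting terms: 3x = 12, so x = 4.
Then 2E = 84 + 3·4 = 96, so E = 48, V = 2E/3 = 32, F = 14 + 4 = 18.

4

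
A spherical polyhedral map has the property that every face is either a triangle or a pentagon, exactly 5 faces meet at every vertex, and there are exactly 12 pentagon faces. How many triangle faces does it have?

Let x be the number of triangles; then F = 12 + x.
Edge–face incidences: 2E = 5·12 + 3·x = 60 + 3x.
Every vertex has degree 5, so 5V = 2E.
Euler: V − E + F = 2 ⇒ (2E)/5 − E + (12 + x) = 2.
Multiply by 10: 2·(2E) − 5·(2E) + 10·(12 + x) = 20, i.e. 120 + 10x − 3·(60 + 3x) = 20.
Collecting terms: x − 60 = 20, so x = 80.
Then 2E = 60 + 3·80 = 300, so E = 150, V = 2E/5 = 60, F = 12 + 80 = 92.

80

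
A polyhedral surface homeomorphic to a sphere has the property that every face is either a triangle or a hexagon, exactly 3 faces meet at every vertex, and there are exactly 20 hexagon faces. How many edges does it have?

66

Let x be the number of triangles; then F = 20 + x.
Edge–face incidences: 2E = 6·20 + 3·x = 120 + 3x.
Every vertex has degree 3, so 3V = 2E.
Euler: V − E + F = 2 ⇒ (2E)/3 − E + (20 + x) = 2.
Multiply by 6: 2·(2E) − 3·(2E) + 6·(20 + x) = 12, i.e. 120 + 6x − (120 + 3x) = 12.
Collecting terms: 3x = 12, so x = 4.
Then 2E = 120 + 3·4 = 132, so E = 66, V = 2E/3 = 44, F = 20 + 4 = 24.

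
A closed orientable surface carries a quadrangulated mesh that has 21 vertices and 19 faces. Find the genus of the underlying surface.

Every face is a square, so 2E = 4·19 = 76, giving E = 38.
χ = V − E + F = 21 − 38 + 19 = 2.
For a closed orientable surface χ = 2 − 2g, so g = (2 − (2))/2 = 0.

0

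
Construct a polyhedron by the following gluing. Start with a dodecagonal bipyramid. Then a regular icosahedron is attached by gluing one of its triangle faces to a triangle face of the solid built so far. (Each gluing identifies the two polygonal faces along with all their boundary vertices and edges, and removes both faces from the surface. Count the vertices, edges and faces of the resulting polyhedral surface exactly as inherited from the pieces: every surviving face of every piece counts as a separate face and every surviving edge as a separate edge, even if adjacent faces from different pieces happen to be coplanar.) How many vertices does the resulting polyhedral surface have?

A dodecagonal bipyramid: V=14, E=36, F=24.
Attach a regular icosahedron (V=12, E=30, F=20) along a 3-gon: merge 3 vertices and 3 edges, delete both glued faces → V=23, E=63, F=42.
Check: V − E + F = 23 − 63 + 42 = 2.

23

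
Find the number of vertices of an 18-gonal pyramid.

A pyramid on an n-gon base has one n-gon and n triangles: V = 18 + 1 = 19, E = 2·18 = 36, F = 18 + 1 = 19.
Check: V − E + F = 19 − 36 + 19 = 2.

19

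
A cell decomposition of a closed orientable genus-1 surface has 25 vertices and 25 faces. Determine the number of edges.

For a closed orientable surface of genus 1, χ = 2 − 2·1 = 0.
E = V + F − (0) = 25 + 25 − (0) = 50.

50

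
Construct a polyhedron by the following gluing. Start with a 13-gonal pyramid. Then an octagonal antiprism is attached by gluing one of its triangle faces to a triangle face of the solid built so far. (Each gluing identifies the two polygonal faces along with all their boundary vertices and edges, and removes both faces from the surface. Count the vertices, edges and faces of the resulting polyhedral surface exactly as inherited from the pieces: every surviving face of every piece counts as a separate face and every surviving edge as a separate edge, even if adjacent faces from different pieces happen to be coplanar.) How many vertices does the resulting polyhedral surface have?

27

A 13-gonal pyramid: V=14, E=26, F=14.
Attach an octagonal antiprism (V=16, E=32, F=18) along a 3-gon: merge 3 vertices and 3 edges, delete both glued faces → V=27, E=55, F=30.
Check: V − E + F = 27 − 55 + 30 = 2.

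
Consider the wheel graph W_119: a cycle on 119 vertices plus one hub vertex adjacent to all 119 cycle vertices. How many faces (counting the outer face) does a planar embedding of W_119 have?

120

W_119 has V = 119 + 1 = 120 vertices and E = 2·119 = 238 edges.
By Euler's formula F = 2 − V + E = 2 − 120 + 238 = 120.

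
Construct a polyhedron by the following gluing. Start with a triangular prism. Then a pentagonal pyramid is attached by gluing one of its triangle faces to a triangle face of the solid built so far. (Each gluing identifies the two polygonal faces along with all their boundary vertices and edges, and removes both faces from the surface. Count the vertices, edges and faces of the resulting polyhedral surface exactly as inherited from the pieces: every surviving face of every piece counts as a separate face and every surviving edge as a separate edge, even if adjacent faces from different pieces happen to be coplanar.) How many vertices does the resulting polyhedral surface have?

A triangular prism: V=6, E=9, F=5.
Attach a pentagonal pyramid (V=6, E=10, F=6) along a 3-gon: merge 3 vertices and 3 edges, delete both glued faces → V=9, E=16, F=9.
Check: V − E + F = 9 − 16 + 9 = 2.

9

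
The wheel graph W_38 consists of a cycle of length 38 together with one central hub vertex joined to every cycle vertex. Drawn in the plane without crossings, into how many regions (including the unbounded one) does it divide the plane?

W_38 has V = 38 + 1 = 39 vertices and E = 2·38 = 76 edges.
By Euler's formula F = 2 − V + E = 2 − 39 + 76 = 39.

39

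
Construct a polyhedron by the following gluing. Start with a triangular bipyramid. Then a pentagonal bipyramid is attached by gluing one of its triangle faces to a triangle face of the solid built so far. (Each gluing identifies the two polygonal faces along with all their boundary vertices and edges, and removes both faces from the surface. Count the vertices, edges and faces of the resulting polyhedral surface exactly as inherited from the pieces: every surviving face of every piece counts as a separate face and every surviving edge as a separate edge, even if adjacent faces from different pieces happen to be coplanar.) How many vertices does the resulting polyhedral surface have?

9

A triangular bipyramid: V=5, E=9, F=6.
Attach a pentagonal bipyramid (V=7, E=15, F=10) along a 3-gon: merge 3 vertices and 3 edges, delete both glued faces → V=9, E=21, F=14.
Check: V − E + F = 9 − 21 + 14 = 2.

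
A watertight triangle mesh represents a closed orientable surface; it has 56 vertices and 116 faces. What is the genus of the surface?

2

Every face is a triangle, so 2E = 3·116 = 348, giving E = 174.
χ = V − E + F = 56 − 174 + 116 = -2.
For a closed orientable surface χ = 2 − 2g, so g = (2 − (-2))/2 = 2.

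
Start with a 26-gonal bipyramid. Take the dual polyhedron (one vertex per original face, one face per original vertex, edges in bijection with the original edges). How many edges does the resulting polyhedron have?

The base solid has V = 28, E = 78, F = 52.
The dual swaps V and F and preserves E: V′ = F = 52, E′ = E = 78, F′ = V = 28.

78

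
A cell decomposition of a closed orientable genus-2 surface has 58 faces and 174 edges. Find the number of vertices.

114

For a closed orientable surface of genus 2, χ = 2 − 2·2 = -2.
V = -2 + E − F = -2 + 174 − 58 = 114.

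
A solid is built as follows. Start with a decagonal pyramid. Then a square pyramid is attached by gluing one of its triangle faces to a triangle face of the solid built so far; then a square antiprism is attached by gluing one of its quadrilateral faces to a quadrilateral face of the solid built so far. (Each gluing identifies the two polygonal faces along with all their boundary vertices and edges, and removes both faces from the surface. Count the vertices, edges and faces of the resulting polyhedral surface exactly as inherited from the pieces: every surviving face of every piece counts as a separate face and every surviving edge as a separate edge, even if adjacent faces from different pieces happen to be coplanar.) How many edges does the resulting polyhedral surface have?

37

A decagonal pyramid: V=11, E=20, F=11.
Attach a square pyramid (V=5, E=8, F=5) along a 3-gon: merge 3 vertices and 3 edges, delete both glued faces → V=13, E=25, F=14.
Attach a square antiprism (V=8, E=16, F=10) along a 4-gon: merge 4 vertices and 4 edges, delete both glued faces → V=17, E=37, F=22.
Check: V − E + F = 17 − 37 + 22 = 2.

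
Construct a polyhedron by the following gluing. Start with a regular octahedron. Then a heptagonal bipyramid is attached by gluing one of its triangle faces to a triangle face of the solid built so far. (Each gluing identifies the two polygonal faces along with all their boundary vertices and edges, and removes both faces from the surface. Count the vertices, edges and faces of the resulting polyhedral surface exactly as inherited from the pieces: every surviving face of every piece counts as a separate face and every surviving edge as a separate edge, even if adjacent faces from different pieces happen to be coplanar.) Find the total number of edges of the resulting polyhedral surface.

30

A regular octahedron: V=6, E=12, F=8.
Attach a heptagonal bipyramid (V=9, E=21, F=14) along a 3-gon: merge 3 vertices and 3 edges, delete both glued faces → V=12, E=30, F=20.
Check: V − E + F = 12 − 30 + 20 = 2.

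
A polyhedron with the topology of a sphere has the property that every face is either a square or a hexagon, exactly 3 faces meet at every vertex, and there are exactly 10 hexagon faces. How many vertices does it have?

28

Let x be the number of squares; then F = 10 + x.
Edge–face incidences: 2E = 6·10 + 4·x = 60 + 4x.
Every vertex has degree 3, so 3V = 2E.
Euler: V − E + F = 2 ⇒ (2E)/3 − E + (10 + x) = 2.
Multiply by 6: 2·(2E) − 3·(2E) + 6·(10 + x) = 12, i.e. 60 + 6x − (60 + 4x) = 12.
Collecting terms: 2x = 12, so x = 6.
Then 2E = 60 + 4·6 = 84, so E = 42, V = 2E/3 = 28, F = 10 + 6 = 16.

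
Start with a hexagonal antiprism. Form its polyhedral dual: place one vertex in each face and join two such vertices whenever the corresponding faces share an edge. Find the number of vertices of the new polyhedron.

14

The base solid has V = 12, E = 24, F = 14.
The dual swaps V and F and preserves E: V′ = F = 14, E′ = E = 24, F′ = V = 12.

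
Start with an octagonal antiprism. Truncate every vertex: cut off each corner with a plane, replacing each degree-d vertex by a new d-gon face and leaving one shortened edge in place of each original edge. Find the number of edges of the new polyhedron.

The base solid has V = 16, E = 32, F = 18.
Truncation replaces each original edge-end by a new vertex, so V′ = 2E = 64.
Each original edge survives, and each old vertex of degree d contributes d new edges; summing degrees gives Σd = 2E, so E′ = E + 2E = 3E = 96.
Each original face survives and each original vertex becomes one new face: F′ = F + V = 34.

96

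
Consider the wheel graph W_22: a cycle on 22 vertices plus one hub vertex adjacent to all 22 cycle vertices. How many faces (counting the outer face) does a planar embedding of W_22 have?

23

W_22 has V = 22 + 1 = 23 vertices and E = 2·22 = 44 edges.
By Euler's formula F = 2 − V + E = 2 − 23 + 44 = 23.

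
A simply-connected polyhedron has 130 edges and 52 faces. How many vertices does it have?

80

Here V − E + F = 2.
V = 2 + E − F = 2 + 130 − 52 = 80.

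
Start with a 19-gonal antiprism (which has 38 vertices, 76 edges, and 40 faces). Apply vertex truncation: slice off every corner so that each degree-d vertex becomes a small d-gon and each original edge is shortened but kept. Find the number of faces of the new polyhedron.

Truncation replaces each original edge-end by a new vertex, so V′ = 2E = 152.
Each original edge survives, and each old vertex of degree d contributes d new edges; summing degrees gives Σd = 2E, so E′ = E + 2E = 3E = 228.
Each original face survives and each original vertex becomes one new face: F′ = F + V = 78.

78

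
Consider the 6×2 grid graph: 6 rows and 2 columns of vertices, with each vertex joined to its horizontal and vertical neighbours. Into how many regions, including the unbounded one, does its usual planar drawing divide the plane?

6

The grid has V = 6·2 = 12 vertices and E = 6·1 + 2·5 = 16 edges.
F = 2 − V + E = 2 − 12 + 16 = 6.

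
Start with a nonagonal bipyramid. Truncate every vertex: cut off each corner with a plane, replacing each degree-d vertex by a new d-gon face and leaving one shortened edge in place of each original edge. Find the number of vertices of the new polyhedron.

The base solid has V = 11, E = 27, F = 18.
Truncation replaces each original edge-end by a new vertex, so V′ = 2E = 54.
Each original edge survives, and each old vertex of degree d contributes d new edges; summing degrees gives Σd = 2E, so E′ = E + 2E = 3E = 81.
Each original face survives and each original vertex becomes one new face: F′ = F + V = 29.

54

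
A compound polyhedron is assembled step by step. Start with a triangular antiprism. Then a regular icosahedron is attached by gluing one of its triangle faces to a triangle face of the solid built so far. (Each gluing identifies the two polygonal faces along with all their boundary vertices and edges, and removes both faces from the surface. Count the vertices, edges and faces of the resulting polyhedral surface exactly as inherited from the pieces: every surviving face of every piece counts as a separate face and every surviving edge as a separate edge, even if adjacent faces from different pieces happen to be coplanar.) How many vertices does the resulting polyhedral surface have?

15

A triangular antiprism: V=6, E=12, F=8.
Attach a regular icosahedron (V=12, E=30, F=20) along a 3-gon: merge 3 vertices and 3 edges, delete both glued faces → V=15, E=39, F=26.
Check: V − E + F = 15 − 39 + 26 = 2.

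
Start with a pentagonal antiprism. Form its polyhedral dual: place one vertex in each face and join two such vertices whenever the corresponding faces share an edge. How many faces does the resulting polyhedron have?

10

The base solid has V = 10, E = 20, F = 12.
The dual swaps V and F and preserves E: V′ = F = 12, E′ = E = 20, F′ = V = 10.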